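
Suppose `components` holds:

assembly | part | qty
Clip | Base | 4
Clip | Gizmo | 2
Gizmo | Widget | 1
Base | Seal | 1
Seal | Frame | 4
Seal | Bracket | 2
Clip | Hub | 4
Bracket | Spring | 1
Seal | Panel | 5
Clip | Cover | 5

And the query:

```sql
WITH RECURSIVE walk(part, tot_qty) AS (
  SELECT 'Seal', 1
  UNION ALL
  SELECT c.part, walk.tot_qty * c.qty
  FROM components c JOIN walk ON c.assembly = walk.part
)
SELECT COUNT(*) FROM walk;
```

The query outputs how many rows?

5

Base: (Seal, tot_qty=1).
Iteration 1: components of {Seal} -> Bracket = 1*2 = 2, Frame = 1*4 = 4, Panel = 1*5 = 5.
Iteration 2: components of {Bracket,Frame,Panel} -> Spring = 2*1 = 2.
Iteration 3: no further components; recursion stops.
Total rows emitted: 5.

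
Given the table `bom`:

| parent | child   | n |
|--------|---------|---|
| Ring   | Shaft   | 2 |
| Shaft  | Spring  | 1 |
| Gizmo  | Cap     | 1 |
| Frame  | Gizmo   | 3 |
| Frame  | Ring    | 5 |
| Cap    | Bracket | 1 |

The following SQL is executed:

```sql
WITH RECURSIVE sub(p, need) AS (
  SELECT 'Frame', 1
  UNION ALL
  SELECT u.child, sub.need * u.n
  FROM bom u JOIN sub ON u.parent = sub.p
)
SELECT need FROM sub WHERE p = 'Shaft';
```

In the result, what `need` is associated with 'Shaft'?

Base: (Frame, need=1).
Iteration 1: components of {Frame} -> Gizmo = 1*3 = 3, Ring = 1*5 = 5.
Iteration 2: components of {Gizmo,Ring} -> Cap = 3*1 = 3, Shaft = 5*2 = 10.
Iteration 3: components of {Cap,Shaft} -> Bracket = 3*1 = 3, Spring = 10*1 = 10.
Iteration 4: no further components; recursion stops.

10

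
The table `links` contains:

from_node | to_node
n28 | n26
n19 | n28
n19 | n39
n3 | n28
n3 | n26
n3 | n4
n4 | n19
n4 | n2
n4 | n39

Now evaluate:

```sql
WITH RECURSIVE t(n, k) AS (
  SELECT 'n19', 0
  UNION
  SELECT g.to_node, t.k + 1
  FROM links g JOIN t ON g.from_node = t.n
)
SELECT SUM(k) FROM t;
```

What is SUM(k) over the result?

4

Base: (n19, k=0).
Iteration 1: edges from {n19} -> (n28, k=1), (n39, k=1).
Iteration 2: edges from {n28,n39} -> (n26, k=2).
Iteration 3: no outgoing edges from {n26}; recursion stops.
SUM(k) = 0 + 1 + 1 + 2 = 4.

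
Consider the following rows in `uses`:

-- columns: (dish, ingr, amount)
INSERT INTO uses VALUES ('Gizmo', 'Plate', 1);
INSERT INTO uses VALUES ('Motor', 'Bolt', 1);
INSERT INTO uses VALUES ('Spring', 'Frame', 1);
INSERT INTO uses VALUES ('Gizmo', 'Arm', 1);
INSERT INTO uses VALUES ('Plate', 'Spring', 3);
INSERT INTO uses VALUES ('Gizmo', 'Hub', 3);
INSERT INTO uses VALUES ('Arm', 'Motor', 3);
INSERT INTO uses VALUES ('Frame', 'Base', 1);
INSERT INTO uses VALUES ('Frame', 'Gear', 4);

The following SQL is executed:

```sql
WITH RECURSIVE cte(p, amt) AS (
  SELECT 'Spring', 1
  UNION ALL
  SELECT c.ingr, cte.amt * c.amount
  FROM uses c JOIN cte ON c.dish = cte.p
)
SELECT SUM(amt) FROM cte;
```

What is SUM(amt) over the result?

Base: (Spring, amt=1).
Iteration 1: components of {Spring} -> Frame = 1*1 = 1.
Iteration 2: components of {Frame} -> Base = 1*1 = 1, Gear = 1*4 = 4.
Iteration 3: no further components; recursion stops.
SUM(amt) = 1 + 1 + 1 + 4 = 7.

7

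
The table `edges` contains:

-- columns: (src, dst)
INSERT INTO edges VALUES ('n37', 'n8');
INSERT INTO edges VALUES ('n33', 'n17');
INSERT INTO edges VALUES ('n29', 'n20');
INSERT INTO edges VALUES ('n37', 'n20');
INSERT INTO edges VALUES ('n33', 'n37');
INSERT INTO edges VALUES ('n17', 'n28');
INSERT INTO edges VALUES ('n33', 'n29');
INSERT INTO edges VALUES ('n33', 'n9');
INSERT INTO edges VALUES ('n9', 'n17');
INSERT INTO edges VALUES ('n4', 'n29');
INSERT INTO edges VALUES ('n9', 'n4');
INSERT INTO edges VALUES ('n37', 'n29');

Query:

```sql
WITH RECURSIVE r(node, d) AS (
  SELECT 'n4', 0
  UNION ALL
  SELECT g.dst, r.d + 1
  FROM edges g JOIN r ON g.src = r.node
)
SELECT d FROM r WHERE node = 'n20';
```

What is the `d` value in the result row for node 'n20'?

2

Base: (n4, d=0).
Iteration 1: edges from {n4} -> (n29, d=1).
Iteration 2: edges from {n29} -> (n20, d=2).
Iteration 3: no outgoing edges from {n20}; recursion stops.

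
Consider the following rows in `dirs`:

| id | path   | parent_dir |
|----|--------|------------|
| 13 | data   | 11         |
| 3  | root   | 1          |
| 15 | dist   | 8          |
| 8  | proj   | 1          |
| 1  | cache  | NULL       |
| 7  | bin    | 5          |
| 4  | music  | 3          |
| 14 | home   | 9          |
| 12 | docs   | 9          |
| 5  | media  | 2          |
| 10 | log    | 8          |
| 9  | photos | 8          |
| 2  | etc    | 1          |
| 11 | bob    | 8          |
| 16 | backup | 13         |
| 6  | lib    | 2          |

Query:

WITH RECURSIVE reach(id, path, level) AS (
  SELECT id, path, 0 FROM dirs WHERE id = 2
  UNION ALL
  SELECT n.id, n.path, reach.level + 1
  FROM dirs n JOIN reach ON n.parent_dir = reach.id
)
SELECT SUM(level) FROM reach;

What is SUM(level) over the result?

4

Base: id=2 (etc) at level 0.
Iteration 1: rows with parent_dir in {2} -> media (id 5, level 1), lib (id 6, level 1).
Iteration 2: rows with parent_dir in {5,6} -> bin (id 7, level 2).
Iteration 3: no rows with parent_dir in {7}; recursion stops.
SUM(level) = 0 + 1 + 1 + 2 = 4.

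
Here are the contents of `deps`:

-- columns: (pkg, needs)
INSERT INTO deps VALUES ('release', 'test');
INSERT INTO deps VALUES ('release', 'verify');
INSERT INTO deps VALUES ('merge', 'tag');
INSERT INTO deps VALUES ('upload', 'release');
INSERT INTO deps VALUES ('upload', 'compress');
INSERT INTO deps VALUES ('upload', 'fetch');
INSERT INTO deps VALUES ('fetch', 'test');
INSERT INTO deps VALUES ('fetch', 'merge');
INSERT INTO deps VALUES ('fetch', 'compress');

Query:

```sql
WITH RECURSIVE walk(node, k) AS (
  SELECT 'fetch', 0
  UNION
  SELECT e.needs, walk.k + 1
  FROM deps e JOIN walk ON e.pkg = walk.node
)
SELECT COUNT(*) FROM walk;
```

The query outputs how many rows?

Base: (fetch, k=0).
Iteration 1: edges from {fetch} -> (compress, k=1), (merge, k=1), (test, k=1).
Iteration 2: edges from {compress,merge,test} -> (tag, k=2).
Iteration 3: no outgoing edges from {tag}; recursion stops.
Total rows emitted: 5.

5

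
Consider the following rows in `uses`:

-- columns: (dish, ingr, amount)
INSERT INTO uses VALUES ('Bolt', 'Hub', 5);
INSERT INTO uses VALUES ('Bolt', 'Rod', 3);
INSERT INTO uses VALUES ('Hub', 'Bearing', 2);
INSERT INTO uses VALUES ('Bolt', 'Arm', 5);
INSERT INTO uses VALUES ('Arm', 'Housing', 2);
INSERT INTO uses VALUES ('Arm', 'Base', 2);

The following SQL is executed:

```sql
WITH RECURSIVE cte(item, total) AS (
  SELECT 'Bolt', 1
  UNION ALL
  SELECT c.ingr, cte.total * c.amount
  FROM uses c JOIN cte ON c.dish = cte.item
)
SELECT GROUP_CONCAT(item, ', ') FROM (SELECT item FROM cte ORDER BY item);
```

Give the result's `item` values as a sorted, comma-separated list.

Arm, Base, Bearing, Bolt, Housing, Hub, Rod

Base: (Bolt, total=1).
Iteration 1: components of {Bolt} -> Arm = 1*5 = 5, Hub = 1*5 = 5, Rod = 1*3 = 3.
Iteration 2: components of {Arm,Hub,Rod} -> Base = 5*2 = 10, Bearing = 5*2 = 10, Housing = 5*2 = 10.
Iteration 3: no further components; recursion stops.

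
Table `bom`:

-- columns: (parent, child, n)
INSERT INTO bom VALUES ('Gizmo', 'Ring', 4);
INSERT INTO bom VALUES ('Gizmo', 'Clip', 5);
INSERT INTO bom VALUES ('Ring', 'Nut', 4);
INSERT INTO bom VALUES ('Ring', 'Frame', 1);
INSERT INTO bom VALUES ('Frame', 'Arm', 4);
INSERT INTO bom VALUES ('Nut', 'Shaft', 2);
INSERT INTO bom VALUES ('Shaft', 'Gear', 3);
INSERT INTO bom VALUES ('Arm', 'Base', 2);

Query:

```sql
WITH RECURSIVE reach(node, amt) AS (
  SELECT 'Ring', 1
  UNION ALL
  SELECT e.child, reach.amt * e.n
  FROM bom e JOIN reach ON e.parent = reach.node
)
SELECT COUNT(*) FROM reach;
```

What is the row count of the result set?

Base: (Ring, amt=1).
Iteration 1: components of {Ring} -> Frame = 1*1 = 1, Nut = 1*4 = 4.
Iteration 2: components of {Frame,Nut} -> Arm = 1*4 = 4, Shaft = 4*2 = 8.
Iteration 3: components of {Arm,Shaft} -> Base = 4*2 = 8, Gear = 8*3 = 24.
Iteration 4: no further components; recursion stops.
Total rows emitted: 7.

7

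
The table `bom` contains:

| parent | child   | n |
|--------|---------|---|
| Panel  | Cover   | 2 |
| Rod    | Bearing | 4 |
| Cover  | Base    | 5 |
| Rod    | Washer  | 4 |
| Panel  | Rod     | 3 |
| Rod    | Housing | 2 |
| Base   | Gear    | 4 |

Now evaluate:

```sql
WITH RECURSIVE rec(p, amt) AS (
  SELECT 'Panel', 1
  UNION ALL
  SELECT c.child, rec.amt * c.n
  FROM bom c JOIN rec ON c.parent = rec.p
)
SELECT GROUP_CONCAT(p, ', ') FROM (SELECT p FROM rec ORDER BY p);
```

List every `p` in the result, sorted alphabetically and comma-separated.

Base, Bearing, Cover, Gear, Housing, Panel, Rod, Washer

Base: (Panel, amt=1).
Iteration 1: components of {Panel} -> Cover = 1*2 = 2, Rod = 1*3 = 3.
Iteration 2: components of {Cover,Rod} -> Base = 2*5 = 10, Bearing = 3*4 = 12, Housing = 3*2 = 6, Washer = 3*4 = 12.
Iteration 3: components of {Base,Bearing,Housing,Washer} -> Gear = 10*4 = 40.
Iteration 4: no further components; recursion stops.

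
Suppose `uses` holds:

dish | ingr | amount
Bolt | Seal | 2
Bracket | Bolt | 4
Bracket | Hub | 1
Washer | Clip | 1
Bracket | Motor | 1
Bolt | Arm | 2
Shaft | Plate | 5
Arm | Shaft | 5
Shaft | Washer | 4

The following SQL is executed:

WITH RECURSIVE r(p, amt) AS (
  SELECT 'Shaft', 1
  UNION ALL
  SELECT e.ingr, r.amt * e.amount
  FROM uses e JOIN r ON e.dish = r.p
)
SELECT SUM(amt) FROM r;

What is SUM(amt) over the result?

14

Base: (Shaft, amt=1).
Iteration 1: components of {Shaft} -> Plate = 1*5 = 5, Washer = 1*4 = 4.
Iteration 2: components of {Plate,Washer} -> Clip = 4*1 = 4.
Iteration 3: no further components; recursion stops.
SUM(amt) = 1 + 5 + 4 + 4 = 14.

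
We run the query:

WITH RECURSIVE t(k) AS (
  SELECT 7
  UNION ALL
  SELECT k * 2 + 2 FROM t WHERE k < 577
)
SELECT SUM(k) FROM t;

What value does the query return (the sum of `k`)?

Base: k=7.
Iteration 1: 7 < 577 holds -> k = 7 * 2 + 2 = 16.
Iteration 2: 16 < 577 holds -> k = 16 * 2 + 2 = 34.
Iteration 3: 34 < 577 holds -> k = 34 * 2 + 2 = 70.
Iteration 4: 70 < 577 holds -> k = 70 * 2 + 2 = 142.
Iteration 5: 142 < 577 holds -> k = 142 * 2 + 2 = 286.
Iteration 6: 286 < 577 holds -> k = 286 * 2 + 2 = 574.
Iteration 7: 574 < 577 holds -> k = 574 * 2 + 2 = 1150.
Iteration 8: 1150 < 577 fails; recursion stops.
SUM(k) = 7 + 16 + 34 + 70 + 142 + 286 + 574 + 1150 = 2279.

2279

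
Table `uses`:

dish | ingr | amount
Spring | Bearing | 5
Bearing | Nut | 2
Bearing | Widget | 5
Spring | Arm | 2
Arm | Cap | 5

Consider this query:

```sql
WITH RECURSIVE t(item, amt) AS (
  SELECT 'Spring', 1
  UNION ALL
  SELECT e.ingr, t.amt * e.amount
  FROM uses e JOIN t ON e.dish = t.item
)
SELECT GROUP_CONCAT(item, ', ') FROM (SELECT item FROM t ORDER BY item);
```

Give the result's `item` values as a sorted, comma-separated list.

Arm, Bearing, Cap, Nut, Spring, Widget

Base: (Spring, amt=1).
Iteration 1: components of {Spring} -> Arm = 1*2 = 2, Bearing = 1*5 = 5.
Iteration 2: components of {Arm,Bearing} -> Cap = 2*5 = 10, Nut = 5*2 = 10, Widget = 5*5 = 25.
Iteration 3: no further components; recursion stops.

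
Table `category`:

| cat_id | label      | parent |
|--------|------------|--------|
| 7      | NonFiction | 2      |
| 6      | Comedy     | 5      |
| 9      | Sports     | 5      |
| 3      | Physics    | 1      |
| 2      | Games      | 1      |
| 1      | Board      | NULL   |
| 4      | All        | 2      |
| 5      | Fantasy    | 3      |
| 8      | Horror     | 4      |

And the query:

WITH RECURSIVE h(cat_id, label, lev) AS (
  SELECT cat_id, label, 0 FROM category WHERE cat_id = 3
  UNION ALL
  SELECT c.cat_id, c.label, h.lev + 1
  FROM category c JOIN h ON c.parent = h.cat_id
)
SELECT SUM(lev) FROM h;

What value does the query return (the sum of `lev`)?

Base: cat_id=3 (Physics) at lev 0.
Iteration 1: rows with parent in {3} -> Fantasy (id 5, lev 1).
Iteration 2: rows with parent in {5} -> Comedy (id 6, lev 2), Sports (id 9, lev 2).
Iteration 3: no rows with parent in {6,9}; recursion stops.
SUM(lev) = 0 + 1 + 2 + 2 = 5.

5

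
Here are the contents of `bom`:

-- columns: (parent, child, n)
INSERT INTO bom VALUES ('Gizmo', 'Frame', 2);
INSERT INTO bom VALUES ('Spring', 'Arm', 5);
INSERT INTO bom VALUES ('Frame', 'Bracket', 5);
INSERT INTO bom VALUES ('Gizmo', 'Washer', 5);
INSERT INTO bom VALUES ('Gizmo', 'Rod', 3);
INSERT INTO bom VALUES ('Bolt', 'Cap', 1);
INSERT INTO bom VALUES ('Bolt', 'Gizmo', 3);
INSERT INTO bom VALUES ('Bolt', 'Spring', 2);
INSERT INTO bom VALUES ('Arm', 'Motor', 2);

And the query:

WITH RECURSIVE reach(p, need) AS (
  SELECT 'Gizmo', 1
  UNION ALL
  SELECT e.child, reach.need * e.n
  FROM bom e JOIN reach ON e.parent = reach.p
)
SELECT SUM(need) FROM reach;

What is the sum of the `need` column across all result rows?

21

Base: (Gizmo, need=1).
Iteration 1: components of {Gizmo} -> Frame = 1*2 = 2, Rod = 1*3 = 3, Washer = 1*5 = 5.
Iteration 2: components of {Frame,Rod,Washer} -> Bracket = 2*5 = 10.
Iteration 3: no further components; recursion stops.
SUM(need) = 1 + 2 + 3 + 5 + 10 = 21.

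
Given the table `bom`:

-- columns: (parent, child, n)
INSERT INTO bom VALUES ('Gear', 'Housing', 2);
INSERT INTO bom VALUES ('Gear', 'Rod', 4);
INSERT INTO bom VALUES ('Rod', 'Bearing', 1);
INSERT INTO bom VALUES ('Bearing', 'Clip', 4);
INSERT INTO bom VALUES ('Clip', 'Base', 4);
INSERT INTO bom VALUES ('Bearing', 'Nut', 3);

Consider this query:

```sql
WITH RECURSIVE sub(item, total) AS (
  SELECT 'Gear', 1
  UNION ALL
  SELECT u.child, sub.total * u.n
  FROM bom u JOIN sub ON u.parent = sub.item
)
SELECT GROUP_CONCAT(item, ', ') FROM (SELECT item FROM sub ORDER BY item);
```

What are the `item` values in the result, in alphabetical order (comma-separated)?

Base: (Gear, total=1).
Iteration 1: components of {Gear} -> Housing = 1*2 = 2, Rod = 1*4 = 4.
Iteration 2: components of {Housing,Rod} -> Bearing = 4*1 = 4.
Iteration 3: components of {Bearing} -> Clip = 4*4 = 16, Nut = 4*3 = 12.
Iteration 4: components of {Clip,Nut} -> Base = 16*4 = 64.
Iteration 5: no further components; recursion stops.

Base, Bearing, Clip, Gear, Housing, Nut, Rod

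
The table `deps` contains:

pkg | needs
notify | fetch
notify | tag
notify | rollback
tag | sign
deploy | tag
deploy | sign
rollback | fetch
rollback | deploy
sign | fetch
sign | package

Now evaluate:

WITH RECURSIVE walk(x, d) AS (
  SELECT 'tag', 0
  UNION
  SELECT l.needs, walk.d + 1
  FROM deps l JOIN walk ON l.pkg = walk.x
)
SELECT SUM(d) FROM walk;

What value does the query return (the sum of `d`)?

Base: (tag, d=0).
Iteration 1: edges from {tag} -> (sign, d=1).
Iteration 2: edges from {sign} -> (fetch, d=2), (package, d=2).
Iteration 3: no outgoing edges from {fetch,package}; recursion stops.
SUM(d) = 0 + 1 + 2 + 2 = 5.

5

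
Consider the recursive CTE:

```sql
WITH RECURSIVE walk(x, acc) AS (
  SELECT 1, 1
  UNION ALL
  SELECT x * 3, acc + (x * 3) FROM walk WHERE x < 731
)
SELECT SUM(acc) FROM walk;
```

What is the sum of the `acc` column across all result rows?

4916

Base: x=1, acc=1.
Iteration 1: 1 < 731 holds -> x = 1 * 3 = 3, acc = 1 + 3 = 4.
Iteration 2: 3 < 731 holds -> x = 3 * 3 = 9, acc = 4 + 9 = 13.
Iteration 3: 9 < 731 holds -> x = 9 * 3 = 27, acc = 13 + 27 = 40.
Iteration 4: 27 < 731 holds -> x = 27 * 3 = 81, acc = 40 + 81 = 121.
Iteration 5: 81 < 731 holds -> x = 81 * 3 = 243, acc = 121 + 243 = 364.
Iteration 6: 243 < 731 holds -> x = 243 * 3 = 729, acc = 364 + 729 = 1093.
Iteration 7: 729 < 731 holds -> x = 729 * 3 = 2187, acc = 1093 + 2187 = 3280.
Iteration 8: 2187 < 731 fails; recursion stops.
SUM(acc) = 1 + 4 + 13 + 40 + 121 + 364 + 1093 + 3280 = 4916.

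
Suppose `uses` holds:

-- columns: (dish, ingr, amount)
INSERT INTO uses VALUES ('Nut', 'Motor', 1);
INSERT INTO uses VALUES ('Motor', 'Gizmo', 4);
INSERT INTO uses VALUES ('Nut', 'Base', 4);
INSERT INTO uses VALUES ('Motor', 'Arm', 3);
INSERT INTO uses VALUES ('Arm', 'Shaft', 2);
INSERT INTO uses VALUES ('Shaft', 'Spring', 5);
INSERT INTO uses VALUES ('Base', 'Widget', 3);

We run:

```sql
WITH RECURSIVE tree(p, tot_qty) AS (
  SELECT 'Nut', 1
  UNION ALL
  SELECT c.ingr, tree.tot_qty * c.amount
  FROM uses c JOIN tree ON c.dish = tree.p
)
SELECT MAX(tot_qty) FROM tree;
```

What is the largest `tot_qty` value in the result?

30

Base: (Nut, tot_qty=1).
Iteration 1: components of {Nut} -> Base = 1*4 = 4, Motor = 1*1 = 1.
Iteration 2: components of {Base,Motor} -> Arm = 1*3 = 3, Gizmo = 1*4 = 4, Widget = 4*3 = 12.
Iteration 3: components of {Arm,Gizmo,Widget} -> Shaft = 3*2 = 6.
Iteration 4: components of {Shaft} -> Spring = 6*5 = 30.
Iteration 5: no further components; recursion stops.
tot_qty values: 1, 1, 4, 4, 3, 12, 6, 30; the maximum is 30.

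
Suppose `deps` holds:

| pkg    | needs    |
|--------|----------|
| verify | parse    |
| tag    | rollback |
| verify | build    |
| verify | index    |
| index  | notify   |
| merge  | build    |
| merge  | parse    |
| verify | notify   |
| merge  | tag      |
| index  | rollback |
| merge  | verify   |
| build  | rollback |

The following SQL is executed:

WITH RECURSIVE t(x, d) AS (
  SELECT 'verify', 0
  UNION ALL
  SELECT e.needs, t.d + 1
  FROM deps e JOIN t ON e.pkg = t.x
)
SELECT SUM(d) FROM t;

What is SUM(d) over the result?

Base: (verify, d=0).
Iteration 1: edges from {verify} -> (build, d=1), (index, d=1), (notify, d=1), (parse, d=1).
Iteration 2: edges from {build,index,notify,parse} -> (notify, d=2), (rollback, d=2) x2. [UNION ALL keeps all 3 new rows, including repeats]
Iteration 3: no outgoing edges from {notify,rollback}; recursion stops.
SUM(d) = 0 + 1 + 1 + 1 + 1 + 2 + 2 + 2 = 10.

10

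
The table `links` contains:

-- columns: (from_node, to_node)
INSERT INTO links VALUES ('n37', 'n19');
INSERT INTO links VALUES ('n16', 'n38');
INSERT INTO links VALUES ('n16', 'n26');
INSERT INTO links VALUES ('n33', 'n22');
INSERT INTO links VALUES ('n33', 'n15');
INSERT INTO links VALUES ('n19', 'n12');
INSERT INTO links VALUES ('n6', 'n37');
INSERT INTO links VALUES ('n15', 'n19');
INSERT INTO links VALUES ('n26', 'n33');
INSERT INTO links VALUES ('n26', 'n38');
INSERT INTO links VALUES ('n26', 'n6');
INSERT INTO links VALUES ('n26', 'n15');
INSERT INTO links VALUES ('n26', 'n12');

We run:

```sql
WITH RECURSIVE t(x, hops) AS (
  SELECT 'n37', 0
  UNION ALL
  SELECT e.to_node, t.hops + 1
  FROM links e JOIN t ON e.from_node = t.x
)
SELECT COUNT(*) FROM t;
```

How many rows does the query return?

Base: (n37, hops=0).
Iteration 1: edges from {n37} -> (n19, hops=1).
Iteration 2: edges from {n19} -> (n12, hops=2).
Iteration 3: no outgoing edges from {n12}; recursion stops.
Total rows emitted: 3.

3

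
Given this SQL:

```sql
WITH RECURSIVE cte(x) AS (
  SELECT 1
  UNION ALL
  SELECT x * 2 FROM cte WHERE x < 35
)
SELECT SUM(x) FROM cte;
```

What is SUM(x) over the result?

Base: x=1.
Iteration 1: 1 < 35 holds -> x = 1 * 2 = 2.
Iteration 2: 2 < 35 holds -> x = 2 * 2 = 4.
Iteration 3: 4 < 35 holds -> x = 4 * 2 = 8.
Iteration 4: 8 < 35 holds -> x = 8 * 2 = 16.
Iteration 5: 16 < 35 holds -> x = 16 * 2 = 32.
Iteration 6: 32 < 35 holds -> x = 32 * 2 = 64.
Iteration 7: 64 < 35 fails; recursion stops.
SUM(x) = 1 + 2 + 4 + 8 + 16 + 32 + 64 = 127.

127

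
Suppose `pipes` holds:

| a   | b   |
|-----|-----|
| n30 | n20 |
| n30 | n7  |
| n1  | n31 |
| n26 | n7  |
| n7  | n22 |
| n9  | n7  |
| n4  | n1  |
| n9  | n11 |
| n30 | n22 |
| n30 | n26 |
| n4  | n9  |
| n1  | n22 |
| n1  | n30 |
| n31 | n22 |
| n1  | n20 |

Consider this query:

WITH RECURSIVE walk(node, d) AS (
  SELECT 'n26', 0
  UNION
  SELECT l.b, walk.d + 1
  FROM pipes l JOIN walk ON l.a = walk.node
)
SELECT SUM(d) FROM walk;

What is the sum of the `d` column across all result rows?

Base: (n26, d=0).
Iteration 1: edges from {n26} -> (n7, d=1).
Iteration 2: edges from {n7} -> (n22, d=2).
Iteration 3: no outgoing edges from {n22}; recursion stops.
SUM(d) = 0 + 1 + 2 = 3.

3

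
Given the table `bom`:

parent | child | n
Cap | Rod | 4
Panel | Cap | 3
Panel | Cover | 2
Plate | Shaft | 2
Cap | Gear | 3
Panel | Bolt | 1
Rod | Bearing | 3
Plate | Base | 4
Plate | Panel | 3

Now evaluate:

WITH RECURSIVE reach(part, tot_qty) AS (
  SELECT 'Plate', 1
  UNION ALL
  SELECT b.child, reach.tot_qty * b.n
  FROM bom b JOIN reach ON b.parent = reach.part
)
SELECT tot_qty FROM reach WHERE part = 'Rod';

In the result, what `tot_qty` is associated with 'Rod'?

36

Base: (Plate, tot_qty=1).
Iteration 1: components of {Plate} -> Base = 1*4 = 4, Panel = 1*3 = 3, Shaft = 1*2 = 2.
Iteration 2: components of {Base,Panel,Shaft} -> Bolt = 3*1 = 3, Cap = 3*3 = 9, Cover = 3*2 = 6.
Iteration 3: components of {Bolt,Cap,Cover} -> Gear = 9*3 = 27, Rod = 9*4 = 36.
Iteration 4: components of {Gear,Rod} -> Bearing = 36*3 = 108.
Iteration 5: no further components; recursion stops.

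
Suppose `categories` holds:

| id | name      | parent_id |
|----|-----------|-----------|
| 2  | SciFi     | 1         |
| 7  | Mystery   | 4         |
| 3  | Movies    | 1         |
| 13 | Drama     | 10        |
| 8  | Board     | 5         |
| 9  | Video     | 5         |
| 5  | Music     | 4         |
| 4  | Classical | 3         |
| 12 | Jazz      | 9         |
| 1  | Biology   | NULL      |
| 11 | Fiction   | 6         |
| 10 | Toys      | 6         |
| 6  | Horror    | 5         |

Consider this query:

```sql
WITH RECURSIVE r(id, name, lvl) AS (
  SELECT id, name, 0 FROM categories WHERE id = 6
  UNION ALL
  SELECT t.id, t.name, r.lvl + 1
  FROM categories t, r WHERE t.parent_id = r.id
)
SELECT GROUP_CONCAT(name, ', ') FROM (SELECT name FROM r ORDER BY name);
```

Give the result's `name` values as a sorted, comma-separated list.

Base: id=6 (Horror) at lvl 0.
Iteration 1: rows with parent_id in {6} -> Toys (id 10, lvl 1), Fiction (id 11, lvl 1).
Iteration 2: rows with parent_id in {10,11} -> Drama (id 13, lvl 2).
Iteration 3: no rows with parent_id in {13}; recursion stops.

Drama, Fiction, Horror, Toys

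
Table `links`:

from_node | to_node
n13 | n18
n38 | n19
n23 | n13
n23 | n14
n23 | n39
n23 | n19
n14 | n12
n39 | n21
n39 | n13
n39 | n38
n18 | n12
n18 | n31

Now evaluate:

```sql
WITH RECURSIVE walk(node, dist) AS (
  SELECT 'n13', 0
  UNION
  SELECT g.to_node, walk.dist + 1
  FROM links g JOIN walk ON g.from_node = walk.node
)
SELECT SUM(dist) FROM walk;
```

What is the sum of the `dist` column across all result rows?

5

Base: (n13, dist=0).
Iteration 1: edges from {n13} -> (n18, dist=1).
Iteration 2: edges from {n18} -> (n12, dist=2), (n31, dist=2).
Iteration 3: no outgoing edges from {n12,n31}; recursion stops.
SUM(dist) = 0 + 1 + 2 + 2 = 5.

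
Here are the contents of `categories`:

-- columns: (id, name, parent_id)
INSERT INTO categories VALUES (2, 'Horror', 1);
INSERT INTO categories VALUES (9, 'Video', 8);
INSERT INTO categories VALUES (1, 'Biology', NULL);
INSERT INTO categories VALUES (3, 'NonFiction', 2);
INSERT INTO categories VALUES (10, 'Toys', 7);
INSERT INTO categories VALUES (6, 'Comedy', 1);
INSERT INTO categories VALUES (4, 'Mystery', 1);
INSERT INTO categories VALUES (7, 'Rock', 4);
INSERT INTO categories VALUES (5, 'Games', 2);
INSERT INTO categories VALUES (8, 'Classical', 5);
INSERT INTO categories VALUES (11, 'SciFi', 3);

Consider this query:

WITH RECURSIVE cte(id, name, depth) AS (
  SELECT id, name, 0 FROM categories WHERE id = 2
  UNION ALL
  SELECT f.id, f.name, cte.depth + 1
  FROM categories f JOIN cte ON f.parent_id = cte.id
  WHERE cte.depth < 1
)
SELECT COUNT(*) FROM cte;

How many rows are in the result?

3

Base: id=2 (Horror) at depth 0.
Iteration 1: rows with parent_id in {2} -> NonFiction (id 3, depth 1), Games (id 5, depth 1).
Iteration 2: depth < 1 fails for all current rows; recursion stops.
Total rows emitted: 3.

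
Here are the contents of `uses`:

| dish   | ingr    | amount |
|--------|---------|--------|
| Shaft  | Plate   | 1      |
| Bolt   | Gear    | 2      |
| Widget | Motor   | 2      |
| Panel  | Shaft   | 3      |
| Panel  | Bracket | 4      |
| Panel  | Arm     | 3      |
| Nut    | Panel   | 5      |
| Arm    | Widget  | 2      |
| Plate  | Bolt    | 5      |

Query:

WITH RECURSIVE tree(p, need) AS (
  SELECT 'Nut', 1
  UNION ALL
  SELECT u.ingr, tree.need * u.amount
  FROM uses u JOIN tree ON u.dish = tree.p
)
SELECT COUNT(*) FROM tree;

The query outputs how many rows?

10

Base: (Nut, need=1).
Iteration 1: components of {Nut} -> Panel = 1*5 = 5.
Iteration 2: components of {Panel} -> Arm = 5*3 = 15, Bracket = 5*4 = 20, Shaft = 5*3 = 15.
Iteration 3: components of {Arm,Bracket,Shaft} -> Plate = 15*1 = 15, Widget = 15*2 = 30.
Iteration 4: components of {Plate,Widget} -> Bolt = 15*5 = 75, Motor = 30*2 = 60.
Iteration 5: components of {Bolt,Motor} -> Gear = 75*2 = 150.
Iteration 6: no further components; recursion stops.
Total rows emitted: 10.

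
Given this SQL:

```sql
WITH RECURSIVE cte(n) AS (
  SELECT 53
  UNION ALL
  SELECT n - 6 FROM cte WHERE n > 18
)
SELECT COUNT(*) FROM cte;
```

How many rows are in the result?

7

Base: n=53.
Iteration 1: 53 > 18 holds -> n = 53 - 6 = 47.
Iteration 2: 47 > 18 holds -> n = 47 - 6 = 41.
Iteration 3: 41 > 18 holds -> n = 41 - 6 = 35.
Iteration 4: 35 > 18 holds -> n = 35 - 6 = 29.
Iteration 5: 29 > 18 holds -> n = 29 - 6 = 23.
Iteration 6: 23 > 18 holds -> n = 23 - 6 = 17.
Iteration 7: 17 > 18 fails; recursion stops.
Total rows emitted: 7.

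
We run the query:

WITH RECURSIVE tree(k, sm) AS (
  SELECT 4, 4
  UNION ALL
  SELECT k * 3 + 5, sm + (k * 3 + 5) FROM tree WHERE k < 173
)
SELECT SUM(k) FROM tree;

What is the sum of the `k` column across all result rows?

Base: k=4, sm=4.
Iteration 1: 4 < 173 holds -> k = 4 * 3 + 5 = 17, sm = 4 + 17 = 21.
Iteration 2: 17 < 173 holds -> k = 17 * 3 + 5 = 56, sm = 21 + 56 = 77.
Iteration 3: 56 < 173 holds -> k = 56 * 3 + 5 = 173, sm = 77 + 173 = 250.
Iteration 4: 173 < 173 fails; recursion stops.
SUM(k) = 4 + 17 + 56 + 173 = 250.

250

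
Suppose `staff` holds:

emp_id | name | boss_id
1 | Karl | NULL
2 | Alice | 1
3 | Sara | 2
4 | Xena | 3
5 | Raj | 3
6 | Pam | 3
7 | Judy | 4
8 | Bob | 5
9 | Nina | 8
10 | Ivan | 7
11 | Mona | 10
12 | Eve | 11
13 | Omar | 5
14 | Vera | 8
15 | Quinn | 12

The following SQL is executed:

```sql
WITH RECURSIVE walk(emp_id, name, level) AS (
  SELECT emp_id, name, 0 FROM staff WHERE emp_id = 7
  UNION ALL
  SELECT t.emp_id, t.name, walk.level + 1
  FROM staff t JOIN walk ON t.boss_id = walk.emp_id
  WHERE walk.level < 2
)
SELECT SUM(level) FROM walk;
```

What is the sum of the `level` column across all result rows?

Base: emp_id=7 (Judy) at level 0.
Iteration 1: rows with boss_id in {7} -> Ivan (id 10, level 1).
Iteration 2: rows with boss_id in {10} -> Mona (id 11, level 2).
Iteration 3: level < 2 fails for all current rows; recursion stops.
SUM(level) = 0 + 1 + 2 = 3.

3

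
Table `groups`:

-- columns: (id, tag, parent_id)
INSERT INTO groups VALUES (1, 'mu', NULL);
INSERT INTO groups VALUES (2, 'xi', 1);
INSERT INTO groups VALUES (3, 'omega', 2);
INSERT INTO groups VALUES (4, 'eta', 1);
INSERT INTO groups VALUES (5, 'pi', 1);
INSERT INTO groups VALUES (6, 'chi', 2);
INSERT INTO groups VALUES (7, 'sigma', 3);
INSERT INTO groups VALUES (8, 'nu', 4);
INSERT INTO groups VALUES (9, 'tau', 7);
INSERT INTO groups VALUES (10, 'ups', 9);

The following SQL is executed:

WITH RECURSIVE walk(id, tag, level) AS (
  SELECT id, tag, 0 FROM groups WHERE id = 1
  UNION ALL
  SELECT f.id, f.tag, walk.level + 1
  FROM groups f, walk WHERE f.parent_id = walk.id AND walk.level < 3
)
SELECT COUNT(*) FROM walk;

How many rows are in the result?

Base: id=1 (mu) at level 0.
Iteration 1: rows with parent_id in {1} -> xi (id 2, level 1), eta (id 4, level 1), pi (id 5, level 1).
Iteration 2: rows with parent_id in {2,4,5} -> omega (id 3, level 2), chi (id 6, level 2), nu (id 8, level 2).
Iteration 3: rows with parent_id in {3,6,8} -> sigma (id 7, level 3).
Iteration 4: level < 3 fails for all current rows; recursion stops.
Total rows emitted: 8.

8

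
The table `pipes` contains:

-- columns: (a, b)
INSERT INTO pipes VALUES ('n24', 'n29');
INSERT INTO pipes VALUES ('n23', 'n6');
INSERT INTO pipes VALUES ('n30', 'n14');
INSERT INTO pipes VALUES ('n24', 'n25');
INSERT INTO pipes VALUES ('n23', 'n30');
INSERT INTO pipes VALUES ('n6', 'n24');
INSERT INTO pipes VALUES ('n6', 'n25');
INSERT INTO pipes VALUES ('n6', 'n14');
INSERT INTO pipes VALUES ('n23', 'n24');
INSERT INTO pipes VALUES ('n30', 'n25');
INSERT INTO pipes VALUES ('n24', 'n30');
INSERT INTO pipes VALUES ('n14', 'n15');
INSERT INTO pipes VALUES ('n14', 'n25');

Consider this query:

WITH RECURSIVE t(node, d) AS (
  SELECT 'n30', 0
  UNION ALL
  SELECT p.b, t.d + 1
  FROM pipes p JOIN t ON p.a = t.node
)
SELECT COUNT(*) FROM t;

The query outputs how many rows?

Base: (n30, d=0).
Iteration 1: edges from {n30} -> (n14, d=1), (n25, d=1).
Iteration 2: edges from {n14,n25} -> (n15, d=2), (n25, d=2).
Iteration 3: no outgoing edges from {n15,n25}; recursion stops.
Total rows emitted: 5.

5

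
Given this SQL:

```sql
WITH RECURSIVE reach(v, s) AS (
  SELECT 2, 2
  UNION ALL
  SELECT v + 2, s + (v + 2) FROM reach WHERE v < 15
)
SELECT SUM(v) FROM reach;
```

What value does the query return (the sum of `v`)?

72

Base: v=2, s=2.
Iteration 1: 2 < 15 holds -> v = 2 + 2 = 4, s = 2 + 4 = 6.
Iteration 2: 4 < 15 holds -> v = 4 + 2 = 6, s = 6 + 6 = 12.
Iteration 3: 6 < 15 holds -> v = 6 + 2 = 8, s = 12 + 8 = 20.
Iteration 4: 8 < 15 holds -> v = 8 + 2 = 10, s = 20 + 10 = 30.
Iteration 5: 10 < 15 holds -> v = 10 + 2 = 12, s = 30 + 12 = 42.
Iteration 6: 12 < 15 holds -> v = 12 + 2 = 14, s = 42 + 14 = 56.
Iteration 7: 14 < 15 holds -> v = 14 + 2 = 16, s = 56 + 16 = 72.
Iteration 8: 16 < 15 fails; recursion stops.
SUM(v) = 2 + 4 + 6 + 8 + 10 + 12 + 14 + 16 = 72.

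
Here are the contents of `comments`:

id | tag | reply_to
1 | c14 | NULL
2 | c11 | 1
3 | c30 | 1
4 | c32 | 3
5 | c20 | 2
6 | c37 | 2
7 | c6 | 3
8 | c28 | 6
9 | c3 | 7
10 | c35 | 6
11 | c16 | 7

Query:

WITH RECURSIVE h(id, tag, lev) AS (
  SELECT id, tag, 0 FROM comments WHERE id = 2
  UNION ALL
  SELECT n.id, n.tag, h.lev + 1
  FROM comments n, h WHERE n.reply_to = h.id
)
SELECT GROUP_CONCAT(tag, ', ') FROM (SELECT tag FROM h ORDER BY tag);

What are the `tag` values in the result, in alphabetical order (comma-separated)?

c11, c20, c28, c35, c37

Base: id=2 (c11) at lev 0.
Iteration 1: rows with reply_to in {2} -> c20 (id 5, lev 1), c37 (id 6, lev 1).
Iteration 2: rows with reply_to in {5,6} -> c28 (id 8, lev 2), c35 (id 10, lev 2).
Iteration 3: no rows with reply_to in {8,10}; recursion stops.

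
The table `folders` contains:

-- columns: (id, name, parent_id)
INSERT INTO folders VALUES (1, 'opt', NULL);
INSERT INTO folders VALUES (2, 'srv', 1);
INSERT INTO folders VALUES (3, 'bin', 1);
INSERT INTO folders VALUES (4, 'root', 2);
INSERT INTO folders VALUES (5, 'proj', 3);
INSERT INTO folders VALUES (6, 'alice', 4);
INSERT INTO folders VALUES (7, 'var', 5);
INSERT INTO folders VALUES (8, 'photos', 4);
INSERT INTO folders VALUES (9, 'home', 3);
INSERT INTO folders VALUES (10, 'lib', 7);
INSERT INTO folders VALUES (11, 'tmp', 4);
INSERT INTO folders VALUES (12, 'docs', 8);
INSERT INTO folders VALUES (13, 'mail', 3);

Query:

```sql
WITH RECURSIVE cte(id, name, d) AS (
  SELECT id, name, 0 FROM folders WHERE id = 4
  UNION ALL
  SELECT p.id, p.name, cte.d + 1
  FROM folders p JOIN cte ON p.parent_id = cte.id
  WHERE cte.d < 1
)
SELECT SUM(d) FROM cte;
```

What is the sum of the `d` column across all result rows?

Base: id=4 (root) at d 0.
Iteration 1: rows with parent_id in {4} -> alice (id 6, d 1), photos (id 8, d 1), tmp (id 11, d 1).
Iteration 2: d < 1 fails for all current rows; recursion stops.
SUM(d) = 0 + 1 + 1 + 1 = 3.

3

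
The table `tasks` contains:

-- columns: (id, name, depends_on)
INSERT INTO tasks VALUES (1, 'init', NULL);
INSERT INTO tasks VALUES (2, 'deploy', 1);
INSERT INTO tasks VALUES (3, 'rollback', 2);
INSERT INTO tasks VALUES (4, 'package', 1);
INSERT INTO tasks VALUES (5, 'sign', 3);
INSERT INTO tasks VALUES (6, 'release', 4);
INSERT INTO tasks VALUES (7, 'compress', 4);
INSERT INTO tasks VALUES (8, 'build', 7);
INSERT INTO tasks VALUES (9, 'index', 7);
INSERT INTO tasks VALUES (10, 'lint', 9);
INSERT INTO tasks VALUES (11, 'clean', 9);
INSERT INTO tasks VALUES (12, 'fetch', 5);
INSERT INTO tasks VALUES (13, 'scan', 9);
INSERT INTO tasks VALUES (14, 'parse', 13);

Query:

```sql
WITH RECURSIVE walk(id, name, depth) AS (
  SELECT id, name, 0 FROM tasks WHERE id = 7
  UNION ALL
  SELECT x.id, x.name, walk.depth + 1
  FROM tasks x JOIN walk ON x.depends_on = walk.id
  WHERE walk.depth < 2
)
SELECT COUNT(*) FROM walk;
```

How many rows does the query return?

Base: id=7 (compress) at depth 0.
Iteration 1: rows with depends_on in {7} -> build (id 8, depth 1), index (id 9, depth 1).
Iteration 2: rows with depends_on in {8,9} -> lint (id 10, depth 2), clean (id 11, depth 2), scan (id 13, depth 2).
Iteration 3: depth < 2 fails for all current rows; recursion stops.
Total rows emitted: 6.

6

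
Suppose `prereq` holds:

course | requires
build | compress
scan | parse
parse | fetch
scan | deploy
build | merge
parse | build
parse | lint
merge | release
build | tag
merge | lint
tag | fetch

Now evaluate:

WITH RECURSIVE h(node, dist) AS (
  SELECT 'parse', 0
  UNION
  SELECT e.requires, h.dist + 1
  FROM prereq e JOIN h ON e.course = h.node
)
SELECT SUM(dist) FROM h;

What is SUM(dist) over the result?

Base: (parse, dist=0).
Iteration 1: edges from {parse} -> (build, dist=1), (fetch, dist=1), (lint, dist=1).
Iteration 2: edges from {build,fetch,lint} -> (compress, dist=2), (merge, dist=2), (tag, dist=2).
Iteration 3: edges from {compress,merge,tag} -> (fetch, dist=3), (lint, dist=3), (release, dist=3).
Iteration 4: no outgoing edges from {fetch,lint,release}; recursion stops.
SUM(dist) = 0 + 1 + 1 + 1 + 2 + 2 + 2 + 3 + 3 + 3 = 18.

18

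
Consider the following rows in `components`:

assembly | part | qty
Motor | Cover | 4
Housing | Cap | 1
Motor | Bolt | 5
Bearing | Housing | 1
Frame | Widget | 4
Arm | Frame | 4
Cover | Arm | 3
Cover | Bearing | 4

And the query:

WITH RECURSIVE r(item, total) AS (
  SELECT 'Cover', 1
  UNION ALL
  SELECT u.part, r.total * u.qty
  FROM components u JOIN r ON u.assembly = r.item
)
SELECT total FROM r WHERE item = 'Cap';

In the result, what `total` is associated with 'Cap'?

Base: (Cover, total=1).
Iteration 1: components of {Cover} -> Arm = 1*3 = 3, Bearing = 1*4 = 4.
Iteration 2: components of {Arm,Bearing} -> Frame = 3*4 = 12, Housing = 4*1 = 4.
Iteration 3: components of {Frame,Housing} -> Cap = 4*1 = 4, Widget = 12*4 = 48.
Iteration 4: no further components; recursion stops.

4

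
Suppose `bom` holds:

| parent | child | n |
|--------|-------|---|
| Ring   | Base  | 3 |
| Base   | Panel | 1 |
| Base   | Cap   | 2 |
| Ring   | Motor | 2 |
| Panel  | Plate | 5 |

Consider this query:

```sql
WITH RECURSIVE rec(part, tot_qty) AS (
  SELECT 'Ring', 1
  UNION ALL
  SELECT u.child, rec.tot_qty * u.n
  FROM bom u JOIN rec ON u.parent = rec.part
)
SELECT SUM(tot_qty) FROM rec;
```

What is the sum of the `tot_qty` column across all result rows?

Base: (Ring, tot_qty=1).
Iteration 1: components of {Ring} -> Base = 1*3 = 3, Motor = 1*2 = 2.
Iteration 2: components of {Base,Motor} -> Cap = 3*2 = 6, Panel = 3*1 = 3.
Iteration 3: components of {Cap,Panel} -> Plate = 3*5 = 15.
Iteration 4: no further components; recursion stops.
SUM(tot_qty) = 1 + 3 + 2 + 3 + 6 + 15 = 30.

30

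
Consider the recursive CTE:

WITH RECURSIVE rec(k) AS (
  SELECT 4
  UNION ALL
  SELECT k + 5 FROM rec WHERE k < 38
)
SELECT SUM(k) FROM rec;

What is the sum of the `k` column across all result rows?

Base: k=4.
Iteration 1: 4 < 38 holds -> k = 4 + 5 = 9.
Iteration 2: 9 < 38 holds -> k = 9 + 5 = 14.
Iteration 3: 14 < 38 holds -> k = 14 + 5 = 19.
Iteration 4: 19 < 38 holds -> k = 19 + 5 = 24.
Iteration 5: 24 < 38 holds -> k = 24 + 5 = 29.
Iteration 6: 29 < 38 holds -> k = 29 + 5 = 34.
Iteration 7: 34 < 38 holds -> k = 34 + 5 = 39.
Iteration 8: 39 < 38 fails; recursion stops.
SUM(k) = 4 + 9 + 14 + 19 + 24 + 29 + 34 + 39 = 172.

172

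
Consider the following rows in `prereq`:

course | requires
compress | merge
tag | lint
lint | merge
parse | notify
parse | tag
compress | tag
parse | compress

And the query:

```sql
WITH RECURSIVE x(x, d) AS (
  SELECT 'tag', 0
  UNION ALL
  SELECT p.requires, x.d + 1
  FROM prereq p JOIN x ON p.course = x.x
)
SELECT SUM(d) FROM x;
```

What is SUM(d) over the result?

3

Base: (tag, d=0).
Iteration 1: edges from {tag} -> (lint, d=1).
Iteration 2: edges from {lint} -> (merge, d=2).
Iteration 3: no outgoing edges from {merge}; recursion stops.
SUM(d) = 0 + 1 + 2 = 3.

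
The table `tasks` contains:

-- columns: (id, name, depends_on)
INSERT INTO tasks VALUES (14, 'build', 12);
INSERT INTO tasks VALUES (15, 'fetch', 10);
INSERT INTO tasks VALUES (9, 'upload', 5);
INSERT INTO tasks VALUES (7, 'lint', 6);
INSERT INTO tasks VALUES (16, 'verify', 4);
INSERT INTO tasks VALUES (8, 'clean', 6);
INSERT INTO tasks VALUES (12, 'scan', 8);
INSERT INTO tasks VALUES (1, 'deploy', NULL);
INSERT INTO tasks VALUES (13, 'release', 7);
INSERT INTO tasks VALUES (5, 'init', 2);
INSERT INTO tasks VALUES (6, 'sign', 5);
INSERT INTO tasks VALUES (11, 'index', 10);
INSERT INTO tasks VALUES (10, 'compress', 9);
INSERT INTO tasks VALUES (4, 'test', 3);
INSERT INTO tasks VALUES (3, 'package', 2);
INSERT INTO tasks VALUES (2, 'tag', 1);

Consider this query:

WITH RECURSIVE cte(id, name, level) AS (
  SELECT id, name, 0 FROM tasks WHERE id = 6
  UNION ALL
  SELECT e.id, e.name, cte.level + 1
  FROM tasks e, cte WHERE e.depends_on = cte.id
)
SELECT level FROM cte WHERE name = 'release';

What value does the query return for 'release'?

2

Base: id=6 (sign) at level 0.
Iteration 1: rows with depends_on in {6} -> lint (id 7, level 1), clean (id 8, level 1).
Iteration 2: rows with depends_on in {7,8} -> scan (id 12, level 2), release (id 13, level 2).
Iteration 3: rows with depends_on in {12,13} -> build (id 14, level 3).
Iteration 4: no rows with depends_on in {14}; recursion stops.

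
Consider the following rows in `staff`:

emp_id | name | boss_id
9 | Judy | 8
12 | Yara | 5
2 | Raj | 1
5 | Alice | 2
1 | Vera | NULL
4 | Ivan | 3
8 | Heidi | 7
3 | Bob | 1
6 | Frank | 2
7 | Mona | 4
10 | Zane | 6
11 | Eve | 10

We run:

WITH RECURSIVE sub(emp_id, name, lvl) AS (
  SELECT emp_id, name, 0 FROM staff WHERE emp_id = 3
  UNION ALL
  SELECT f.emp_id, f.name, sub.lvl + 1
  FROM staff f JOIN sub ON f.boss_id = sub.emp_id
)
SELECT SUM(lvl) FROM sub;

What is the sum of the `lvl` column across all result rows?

10

Base: emp_id=3 (Bob) at lvl 0.
Iteration 1: rows with boss_id in {3} -> Ivan (id 4, lvl 1).
Iteration 2: rows with boss_id in {4} -> Mona (id 7, lvl 2).
Iteration 3: rows with boss_id in {7} -> Heidi (id 8, lvl 3).
Iteration 4: rows with boss_id in {8} -> Judy (id 9, lvl 4).
Iteration 5: no rows with boss_id in {9}; recursion stops.
SUM(lvl) = 0 + 1 + 2 + 3 + 4 = 10.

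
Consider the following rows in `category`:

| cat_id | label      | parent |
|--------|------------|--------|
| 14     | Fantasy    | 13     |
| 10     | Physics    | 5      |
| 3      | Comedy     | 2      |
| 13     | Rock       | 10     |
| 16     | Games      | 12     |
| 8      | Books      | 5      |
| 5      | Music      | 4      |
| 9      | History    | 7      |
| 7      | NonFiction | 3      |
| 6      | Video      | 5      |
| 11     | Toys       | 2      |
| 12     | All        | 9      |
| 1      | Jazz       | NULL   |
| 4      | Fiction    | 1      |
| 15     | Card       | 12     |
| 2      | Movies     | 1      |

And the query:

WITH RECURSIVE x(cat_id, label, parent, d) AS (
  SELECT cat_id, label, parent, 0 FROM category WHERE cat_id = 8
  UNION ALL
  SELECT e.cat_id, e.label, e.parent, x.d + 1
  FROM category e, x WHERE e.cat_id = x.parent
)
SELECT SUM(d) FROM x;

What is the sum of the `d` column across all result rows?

6

Base: cat_id=8 (Books), parent=5, d 0.
Iteration 1: join on cat_id=5 -> Music (id 5, parent=4, d 1).
Iteration 2: join on cat_id=4 -> Fiction (id 4, parent=1, d 2).
Iteration 3: join on cat_id=1 -> Jazz (id 1, parent=NULL, d 3).
Iteration 4: parent is NULL; no match; recursion stops.
SUM(d) = 0 + 1 + 2 + 3 = 6.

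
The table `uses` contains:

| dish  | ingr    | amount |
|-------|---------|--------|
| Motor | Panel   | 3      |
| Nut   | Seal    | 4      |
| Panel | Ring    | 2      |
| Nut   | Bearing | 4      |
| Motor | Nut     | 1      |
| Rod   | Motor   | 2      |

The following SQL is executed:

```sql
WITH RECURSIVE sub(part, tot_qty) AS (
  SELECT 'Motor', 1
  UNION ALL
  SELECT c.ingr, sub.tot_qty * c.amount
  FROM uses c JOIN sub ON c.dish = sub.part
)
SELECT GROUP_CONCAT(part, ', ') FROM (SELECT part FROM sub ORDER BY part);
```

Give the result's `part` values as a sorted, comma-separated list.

Bearing, Motor, Nut, Panel, Ring, Seal

Base: (Motor, tot_qty=1).
Iteration 1: components of {Motor} -> Nut = 1*1 = 1, Panel = 1*3 = 3.
Iteration 2: components of {Nut,Panel} -> Bearing = 1*4 = 4, Ring = 3*2 = 6, Seal = 1*4 = 4.
Iteration 3: no further components; recursion stops.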